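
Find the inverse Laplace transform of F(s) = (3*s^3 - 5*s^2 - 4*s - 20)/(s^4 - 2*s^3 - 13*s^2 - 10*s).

exp(5*t) + 2 - 4*exp(-t) + 4*exp(-2*t)

Factor the denominator: s^4 - 2*s^3 - 13*s^2 - 10*s = s*(s - 5)*(s + 1)*(s + 2).
Partial fraction decomposition gives [-4/(s + 1)] + [2/s] + [4/(s + 2)] + [1/(s - 5)].
Invert each term: -4/(s + 1) ↔ -4e^(-t); 2/(s - 0) ↔ 2e^(0t); 4/(s + 2) ↔ 4e^(-2t); 1/(s - 5) ↔ e^(5t).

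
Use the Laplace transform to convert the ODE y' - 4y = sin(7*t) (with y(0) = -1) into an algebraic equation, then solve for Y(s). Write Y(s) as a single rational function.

Y(s) = (-s^2 - 42)/(s^3 - 4*s^2 + 49*s - 196)

Laplace-transform each side.
The derivative rules (L{y'} = sY - y(0) = sY - (-1)) turn the left side into (s - 4)Y - (-1).
The right side is L{sin(7*t)} = 7/(s^2 + 49).
So (s - 4)Y = 7/(s^2 + 49) + (-1).
Isolate Y and clear denominators.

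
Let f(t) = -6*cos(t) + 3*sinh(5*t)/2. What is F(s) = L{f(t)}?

By linearity of the Laplace transform, transform each term separately.
(3/2)·[L{sinh(5t)} = 5/(s^2 - 25)]; (-6)·[L{cos(t)} = s/(s^2 + 1)].

F(s) = -6*s/(s^2 + 1) + 15/(2*(s^2 - 25))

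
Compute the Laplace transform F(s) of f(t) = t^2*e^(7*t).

L{e^(7t)} = 1/(s - 7).
Then apply L{t^2·g(t)} = (-1)^2 d^2/ds^2[G(s)] with G(s) = 1/(s - 7):
differentiating 2 times and applying the sign gives 2/(s - 7)^3.

F(s) = 2/(s - 7)^3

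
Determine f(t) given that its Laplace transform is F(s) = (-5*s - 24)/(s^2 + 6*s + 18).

Complete the square in the denominator: s^2 + 6*s + 18 = (s + 3)^2 + 3^2.
Split the numerator to match: -5*s - 24 = -5·(s + 3) - 3·3.
Invert each term: -5·(s + 3)/((s + 3)^2 + 9) ↔ -5e^(-3t)cos(3t); -3·3/((s + 3)^2 + 9) ↔ -3e^(-3t)sin(3t).

f(t) = -3*exp(-3*t)*sin(3*t) - 5*exp(-3*t)*cos(3*t)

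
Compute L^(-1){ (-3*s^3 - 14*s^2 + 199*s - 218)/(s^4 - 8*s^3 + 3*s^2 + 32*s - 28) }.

Factor the denominator: s^4 - 8*s^3 + 3*s^2 + 32*s - 28 = (s - 7)*(s - 2)*(s - 1)*(s + 2).
Partial fraction decomposition gives [-5/(s - 2)] + [-2/(s - 7)] + [6/(s + 2)] + [-2/(s - 1)].
Invert each term: -5/(s - 2) ↔ -5e^(2t); -2/(s - 7) ↔ -2e^(7t); 6/(s + 2) ↔ 6e^(-2t); -2/(s - 1) ↔ -2e^(t).

-2*exp(7*t) - 5*exp(2*t) - 2*exp(t) + 6*exp(-2*t)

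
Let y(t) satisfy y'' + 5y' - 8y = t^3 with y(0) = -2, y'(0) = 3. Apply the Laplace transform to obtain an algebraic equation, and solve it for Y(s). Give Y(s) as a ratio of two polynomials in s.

Laplace-transform each side.
Using L{y''} = s^2 Y - s·y(0) - y'(0) and L{y'} = sY - y(0), with y(0) = -2, y'(0) = 3, the left side becomes (s^2 + 5*s - 8)Y - (-2*s - 7).
The right side is L{t^3} = 6/s^4.
So (s^2 + 5*s - 8)Y = 6/s^4 + (-2*s - 7).
Divide through and combine into a single rational function.

Y(s) = (-2*s^5 - 7*s^4 + 6)/(s^6 + 5*s^5 - 8*s^4)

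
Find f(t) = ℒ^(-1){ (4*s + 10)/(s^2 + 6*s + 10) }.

Complete the square in the denominator: s^2 + 6*s + 10 = (s + 3)^2 + 1^2.
Split the numerator to match: 4*s + 10 = 4·(s + 3) - 2·1.
Invert each term: 4·(s + 3)/((s + 3)^2 + 1) ↔ 4e^(-3t)cos(t); -2·1/((s + 3)^2 + 1) ↔ -2e^(-3t)sin(t).

f(t) = -2*exp(-3*t)*sin(t) + 4*exp(-3*t)*cos(t)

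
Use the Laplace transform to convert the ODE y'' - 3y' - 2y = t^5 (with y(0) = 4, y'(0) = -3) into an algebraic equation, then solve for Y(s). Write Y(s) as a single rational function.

Apply the Laplace transform to the equation.
With L{y''} = s^2 Y - s·y(0) - y'(0) and L{y'} = sY - y(0), with y(0) = 4, y'(0) = -3: the LHS transforms to (s^2 - 3*s - 2)Y - (4*s - 15).
The right side is L{t^5} = 120/s^6.
So (s^2 - 3*s - 2)Y = 120/s^6 + (4*s - 15).
Divide through and combine into a single rational function.

Y(s) = (4*s^7 - 15*s^6 + 120)/(s^8 - 3*s^7 - 2*s^6)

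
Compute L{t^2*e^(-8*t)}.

2/(s + 8)^3

L{e^(-8t)} = 1/(s + 8).
Then apply L{t^2·g(t)} = (-1)^2 d^2/ds^2[G(s)] with G(s) = 1/(s + 8):
differentiating 2 times and applying the sign gives 2/(s + 8)^3.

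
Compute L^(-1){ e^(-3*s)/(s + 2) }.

The factor e^(-3s) signals a time shift by c = 3 (second shifting theorem).
L{e^(-2t)} = 1/(s + 2), so L^-1{1/(s + 2)} = e^(-2*t).
Hence the inverse is u(t - 3) times that function evaluated at t - 3.

Heaviside(t - 3)*(exp(-2*t + 6))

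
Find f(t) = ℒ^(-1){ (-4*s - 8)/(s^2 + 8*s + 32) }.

f(t) = 2*exp(-4*t)*sin(4*t) - 4*exp(-4*t)*cos(4*t)

Complete the square in the denominator: s^2 + 8*s + 32 = (s + 4)^2 + 4^2.
Split the numerator to match: -4*s - 8 = -4·(s + 4) + 2·4.
Invert each term: -4·(s + 4)/((s + 4)^2 + 16) ↔ -4e^(-4t)cos(4t); 2·4/((s + 4)^2 + 16) ↔ 2e^(-4t)sin(4t).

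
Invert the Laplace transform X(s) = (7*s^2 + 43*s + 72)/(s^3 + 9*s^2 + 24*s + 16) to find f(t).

f(t) = -4*t*exp(-4*t) + 4*exp(-t) + 3*exp(-4*t)

Factor the denominator: s^3 + 9*s^2 + 24*s + 16 = (s + 1)*(s + 4)^2.
Partial fraction decomposition gives [3/(s + 4)] + [-4/(s + 4)^2] + [4/(s + 1)].
Invert each term: 3/(s + 4) ↔ 3e^(-4t); -4/(s + 4)^2 ↔ -4t·e^(-4t); 4/(s + 1) ↔ 4e^(-t).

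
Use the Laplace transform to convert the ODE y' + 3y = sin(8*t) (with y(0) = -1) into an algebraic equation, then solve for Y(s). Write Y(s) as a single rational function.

Laplace-transform each side.
The derivative rules (L{y'} = sY - y(0) = sY - (-1)) turn the left side into (s + 3)Y - (-1).
The right side is L{sin(8*t)} = 8/(s^2 + 64).
So (s + 3)Y = 8/(s^2 + 64) + (-1).
Solve for Y(s) and write it as one ratio of polynomials.

Y(s) = (-s^2 - 56)/(s^3 + 3*s^2 + 64*s + 192)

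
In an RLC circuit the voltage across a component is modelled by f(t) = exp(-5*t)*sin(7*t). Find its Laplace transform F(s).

F(s) = 7/((s + 5)^2 + 49)

L{sin(7t)} = 7/(s^2 + 49).
By the first shifting theorem, multiplying by e^(-5t) replaces s with s + 5.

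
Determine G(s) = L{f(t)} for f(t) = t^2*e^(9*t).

G(s) = 2/(s - 9)^3

L{e^(9t)} = 1/(s - 9).
Then apply L{t^2·g(t)} = (-1)^2 d^2/ds^2[H(s)] with H(s) = 1/(s - 9):
differentiating 2 times and applying the sign gives 2/(s - 9)^3.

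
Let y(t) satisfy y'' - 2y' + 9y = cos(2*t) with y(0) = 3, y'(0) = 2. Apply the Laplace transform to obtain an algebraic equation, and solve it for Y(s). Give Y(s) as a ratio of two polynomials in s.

Y(s) = (3*s^3 - 4*s^2 + 13*s - 16)/(s^4 - 2*s^3 + 13*s^2 - 8*s + 36)

Laplace-transform each side.
With L{y''} = s^2 Y - s·y(0) - y'(0) and L{y'} = sY - y(0), with y(0) = 3, y'(0) = 2: the LHS transforms to (s^2 - 2*s + 9)Y - (3*s - 4).
The right side is L{cos(2*t)} = s/(s^2 + 4).
So (s^2 - 2*s + 9)Y = s/(s^2 + 4) + (3*s - 4).
Divide through and combine into a single rational function.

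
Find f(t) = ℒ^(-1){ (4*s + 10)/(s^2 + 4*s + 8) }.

Complete the square in the denominator: s^2 + 4*s + 8 = (s + 2)^2 + 2^2.
Split the numerator to match: 4*s + 10 = 4·(s + 2) + 1·2.
Invert each term: 4·(s + 2)/((s + 2)^2 + 4) ↔ 4e^(-2t)cos(2t); 1·2/((s + 2)^2 + 4) ↔ e^(-2t)sin(2t).

f(t) = exp(-2*t)*sin(2*t) + 4*exp(-2*t)*cos(2*t)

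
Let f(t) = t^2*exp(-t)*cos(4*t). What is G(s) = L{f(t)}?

L{cos(4t)} = s/(s^2 + 16).
Multiplying by e^(-t) shifts s → s + 1, so L{exp(-t)*cos(4*t)} = (s + 1)/((s + 1)^2 + 16).
Then apply L{t^2·g(t)} = (-1)^2 d^2/ds^2[H(s)] with H(s) = (s + 1)/((s + 1)^2 + 16):
differentiating 2 times and applying the sign gives 2*(s + 1)*(s^2 + 2*s - 47)/(s^2 + 2*s + 17)^3.

G(s) = 2*(s + 1)*(s^2 + 2*s - 47)/(s^2 + 2*s + 17)^3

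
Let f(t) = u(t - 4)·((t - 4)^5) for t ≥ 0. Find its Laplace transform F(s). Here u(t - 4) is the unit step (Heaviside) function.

F(s) = 120*exp(-4*s)/s^6

By the second shifting theorem, L{u(t - c)·g(t - c)} = e^(-cs)·G(s) with c = 4 and G(s) = L{g(t)}.
L{t^5} = 5!/s^6 = 120/s^6.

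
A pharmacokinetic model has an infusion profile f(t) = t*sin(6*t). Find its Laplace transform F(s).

L{sin(6t)} = 6/(s^2 + 36).
Then apply L{t·g(t)} = -d/ds[G(s)] with G(s) = 6/(s^2 + 36):
differentiating 1 time and applying the sign gives 12*s/(s^2 + 36)^2.

F(s) = 12*s/(s^2 + 36)^2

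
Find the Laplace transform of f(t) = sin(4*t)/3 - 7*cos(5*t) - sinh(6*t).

Apply the Laplace transform termwise.
(-7)·[L{cos(5t)} = s/(s^2 + 25)]; (1/3)·[L{sin(4t)} = 4/(s^2 + 16)]; (-1)·[L{sinh(6t)} = 6/(s^2 - 36)].

-7*s/(s^2 + 25) + 4/(3*(s^2 + 16)) - 6/(s^2 - 36)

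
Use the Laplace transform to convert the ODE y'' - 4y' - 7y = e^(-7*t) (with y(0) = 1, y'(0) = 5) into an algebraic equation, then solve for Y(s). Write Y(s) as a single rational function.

Take the Laplace transform of both sides.
With L{y''} = s^2 Y - s·y(0) - y'(0) and L{y'} = sY - y(0), with y(0) = 1, y'(0) = 5: the LHS transforms to (s^2 - 4*s - 7)Y - (s + 1).
The right side is L{e^(-7*t)} = 1/(s + 7).
So (s^2 - 4*s - 7)Y = 1/(s + 7) + (s + 1).
Isolate Y and clear denominators.

Y(s) = (s^2 + 8*s + 8)/(s^3 + 3*s^2 - 35*s - 49)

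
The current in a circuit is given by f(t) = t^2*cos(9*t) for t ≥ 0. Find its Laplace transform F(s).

F(s) = 2*s*(s^2 - 243)/(s^2 + 81)^3

L{cos(9t)} = s/(s^2 + 81).
Then apply L{t^2·g(t)} = (-1)^2 d^2/ds^2[G(s)] with G(s) = s/(s^2 + 81):
differentiating 2 times and applying the sign gives 2*s*(s^2 - 243)/(s^2 + 81)^3.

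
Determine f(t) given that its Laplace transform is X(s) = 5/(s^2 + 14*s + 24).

f(t) = exp(-7*t)*sinh(5*t)

Rewrite the denominator: s^2 + 14*s + 24 = (s + 7)^2 - 25.
The form in (s + 7) signals a first-shifting-theorem factor e^(-7t).
Since L{sinh(5t)} = 5/(s^2 - 25), the inverse is exp(-7*t)*sinh(5*t).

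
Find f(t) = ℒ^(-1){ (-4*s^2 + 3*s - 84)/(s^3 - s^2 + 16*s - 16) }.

f(t) = -5*exp(t) + sin(4*t) + cos(4*t)

Factor the denominator: s^3 - s^2 + 16*s - 16 = (s - 1)*(s^2 + 16).
Partial fraction decomposition gives [-5/(s - 1)] + [s/(s^2 + 16)] + [4/(s^2 + 16)].
Invert each term: -5/(s - 1) ↔ -5e^(t); 1·s/(s^2 + 16) ↔ cos(4t); 1·4/(s^2 + 16) ↔ sin(4t).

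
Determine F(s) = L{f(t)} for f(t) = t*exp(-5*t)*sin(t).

L{sin(t)} = 1/(s^2 + 1).
Multiplying by e^(-5t) shifts s → s + 5, so L{exp(-5*t)*sin(t)} = 1/((s + 5)^2 + 1).
Then apply L{t·g(t)} = -d/ds[G(s)] with G(s) = 1/((s + 5)^2 + 1):
differentiating 1 time and applying the sign gives 2*(s + 5)/(s^2 + 10*s + 26)^2.

F(s) = 2*(s + 5)/(s^2 + 10*s + 26)^2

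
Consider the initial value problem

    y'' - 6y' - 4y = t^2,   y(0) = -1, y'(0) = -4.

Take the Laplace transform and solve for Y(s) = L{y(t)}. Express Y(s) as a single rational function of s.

Y(s) = (-s^4 + 2*s^3 + 2)/(s^5 - 6*s^4 - 4*s^3)

Take the Laplace transform of both sides.
The derivative rules (L{y''} = s^2 Y - s·y(0) - y'(0) and L{y'} = sY - y(0), with y(0) = -1, y'(0) = -4) turn the left side into (s^2 - 6*s - 4)Y - (-s + 2).
The right side is L{t^2} = 2/s^3.
So (s^2 - 6*s - 4)Y = 2/s^3 + (-s + 2).
Isolate Y and clear denominators.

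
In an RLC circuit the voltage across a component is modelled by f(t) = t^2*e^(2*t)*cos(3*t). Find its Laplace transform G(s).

G(s) = 2*(s - 2)*(s^2 - 4*s - 23)/(s^2 - 4*s + 13)^3

L{cos(3t)} = s/(s^2 + 9).
Multiplying by e^(2t) shifts s → s - 2, so L{e^(2*t)*cos(3*t)} = (s - 2)/((s - 2)^2 + 9).
Then apply L{t^2·g(t)} = (-1)^2 d^2/ds^2[H(s)] with H(s) = (s - 2)/((s - 2)^2 + 9):
differentiating 2 times and applying the sign gives 2*(s - 2)*(s^2 - 4*s - 23)/(s^2 - 4*s + 13)^3.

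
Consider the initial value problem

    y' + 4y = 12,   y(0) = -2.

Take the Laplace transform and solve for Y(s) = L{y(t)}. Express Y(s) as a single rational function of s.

Y(s) = (-2*s + 12)/(s^2 + 4*s)

Transform both sides with L{·}.
With L{y'} = sY - y(0) = sY - (-2): the LHS transforms to (s + 4)Y - (-2).
The right side is L{12} = 12/s.
So (s + 4)Y = 12/s + (-2).
Isolate Y and clear denominators.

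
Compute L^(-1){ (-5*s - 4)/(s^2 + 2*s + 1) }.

Factor the denominator: s^2 + 2*s + 1 = (s + 1)^2.
Partial fraction decomposition gives [-5/(s + 1)] + [(s + 1)^(-2)].
Invert each term: -5/(s + 1) ↔ -5e^(-t); 1/(s + 1)^2 ↔ t·e^(-t).

t*exp(-t) - 5*exp(-t)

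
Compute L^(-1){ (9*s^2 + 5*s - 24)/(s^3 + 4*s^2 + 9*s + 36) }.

-5*sin(3*t) + 5*cos(3*t) + 4*exp(-4*t)

Factor the denominator: s^3 + 4*s^2 + 9*s + 36 = (s + 4)*(s^2 + 9).
Partial fraction decomposition gives [4/(s + 4)] + [5*s/(s^2 + 9)] + [-15/(s^2 + 9)].
Invert each term: 4/(s + 4) ↔ 4e^(-4t); 5·s/(s^2 + 9) ↔ 5cos(3t); -5·3/(s^2 + 9) ↔ -5sin(3t).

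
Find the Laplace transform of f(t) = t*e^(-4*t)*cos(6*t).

L{cos(6t)} = s/(s^2 + 36).
Multiplying by e^(-4t) shifts s → s + 4, so L{e^(-4*t)*cos(6*t)} = (s + 4)/((s + 4)^2 + 36).
Then apply L{t·g(t)} = -d/ds[G(s)] with G(s) = (s + 4)/((s + 4)^2 + 36):
differentiating 1 time and applying the sign gives (s - 2)*(s + 10)/(s^2 + 8*s + 52)^2.

(s - 2)*(s + 10)/(s^2 + 8*s + 52)^2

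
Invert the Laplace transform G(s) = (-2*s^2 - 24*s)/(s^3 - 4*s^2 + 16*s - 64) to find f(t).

Factor the denominator: s^3 - 4*s^2 + 16*s - 64 = (s - 4)*(s^2 + 16).
Partial fraction decomposition gives [-4/(s - 4)] + [2*s/(s^2 + 16)] + [-16/(s^2 + 16)].
Invert each term: -4/(s - 4) ↔ -4e^(4t); 2·s/(s^2 + 16) ↔ 2cos(4t); -4·4/(s^2 + 16) ↔ -4sin(4t).

f(t) = -4*exp(4*t) - 4*sin(4*t) + 2*cos(4*t)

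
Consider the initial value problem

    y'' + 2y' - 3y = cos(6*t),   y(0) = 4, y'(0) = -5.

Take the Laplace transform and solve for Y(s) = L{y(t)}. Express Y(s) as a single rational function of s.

Y(s) = (4*s^3 + 3*s^2 + 145*s + 108)/(s^4 + 2*s^3 + 33*s^2 + 72*s - 108)

Laplace-transform each side.
The derivative rules (L{y''} = s^2 Y - s·y(0) - y'(0) and L{y'} = sY - y(0), with y(0) = 4, y'(0) = -5) turn the left side into (s^2 + 2*s - 3)Y - (4*s + 3).
The right side is L{cos(6*t)} = s/(s^2 + 36).
So (s^2 + 2*s - 3)Y = s/(s^2 + 36) + (4*s + 3).
Isolate Y and clear denominators.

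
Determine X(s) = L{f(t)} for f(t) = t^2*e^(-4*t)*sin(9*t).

L{sin(9t)} = 9/(s^2 + 81).
Multiplying by e^(-4t) shifts s → s + 4, so L{e^(-4*t)*sin(9*t)} = 9/((s + 4)^2 + 81).
Then apply L{t^2·g(t)} = (-1)^2 d^2/ds^2[G(s)] with G(s) = 9/((s + 4)^2 + 81):
differentiating 2 times and applying the sign gives 54*(s^2 + 8*s - 11)/(s^2 + 8*s + 97)^3.

X(s) = 54*(s^2 + 8*s - 11)/(s^2 + 8*s + 97)^3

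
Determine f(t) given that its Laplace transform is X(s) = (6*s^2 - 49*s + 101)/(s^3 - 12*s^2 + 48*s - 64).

Factor the denominator: s^3 - 12*s^2 + 48*s - 64 = (s - 4)^3.
Partial fraction decomposition gives [6/(s - 4)] + [-1/(s - 4)^2] + [(s - 4)^(-3)].
Invert each term: 6/(s - 4) ↔ 6e^(4t); -1/(s - 4)^2 ↔ -t·e^(4t); 1/(s - 4)^3 ↔ (1/2)t^2·e^(4t).

f(t) = t^2*exp(4*t)/2 - t*exp(4*t) + 6*exp(4*t)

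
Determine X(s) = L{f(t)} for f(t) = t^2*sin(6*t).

X(s) = 36*(s^2 - 12)/(s^2 + 36)^3

L{sin(6t)} = 6/(s^2 + 36).
Then apply L{t^2·g(t)} = (-1)^2 d^2/ds^2[G(s)] with G(s) = 6/(s^2 + 36):
differentiating 2 times and applying the sign gives 36*(s^2 - 12)/(s^2 + 36)^3.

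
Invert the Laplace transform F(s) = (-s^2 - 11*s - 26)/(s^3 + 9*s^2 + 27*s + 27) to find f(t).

f(t) = -t^2*exp(-3*t) - 5*t*exp(-3*t) - exp(-3*t)

Factor the denominator: s^3 + 9*s^2 + 27*s + 27 = (s + 3)^3.
Partial fraction decomposition gives [-1/(s + 3)] + [-5/(s + 3)^2] + [-2/(s + 3)^3].
Invert each term: -1/(s + 3) ↔ -e^(-3t); -5/(s + 3)^2 ↔ -5t·e^(-3t); -2/(s + 3)^3 ↔ (-1)t^2·e^(-3t).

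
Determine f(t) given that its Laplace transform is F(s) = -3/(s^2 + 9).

Since L{sin(3t)} = 3/(s^2 + 9), the inverse is sin(3*t), scaled by -1.

f(t) = -sin(3*t)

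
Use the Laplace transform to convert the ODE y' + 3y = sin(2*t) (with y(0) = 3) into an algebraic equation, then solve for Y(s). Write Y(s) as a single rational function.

Y(s) = (3*s^2 + 14)/(s^3 + 3*s^2 + 4*s + 12)

Apply the Laplace transform to the equation.
With L{y'} = sY - y(0) = sY - 3: the LHS transforms to (s + 3)Y - (3).
The right side is L{sin(2*t)} = 2/(s^2 + 4).
So (s + 3)Y = 2/(s^2 + 4) + (3).
Isolate Y and clear denominators.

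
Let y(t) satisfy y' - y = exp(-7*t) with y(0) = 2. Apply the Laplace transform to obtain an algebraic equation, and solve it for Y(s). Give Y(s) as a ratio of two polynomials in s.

Take the Laplace transform of both sides.
The derivative rules (L{y'} = sY - y(0) = sY - 2) turn the left side into (s - 1)Y - (2).
The right side is L{exp(-7*t)} = 1/(s + 7).
So (s - 1)Y = 1/(s + 7) + (2).
Isolate Y and clear denominators.

Y(s) = (2*s + 15)/(s^2 + 6*s - 7)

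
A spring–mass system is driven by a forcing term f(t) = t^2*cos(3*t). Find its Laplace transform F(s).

F(s) = 2*s*(s^2 - 27)/(s^2 + 9)^3

L{cos(3t)} = s/(s^2 + 9).
Then apply L{t^2·g(t)} = (-1)^2 d^2/ds^2[G(s)] with G(s) = s/(s^2 + 9):
differentiating 2 times and applying the sign gives 2*s*(s^2 - 27)/(s^2 + 9)^3.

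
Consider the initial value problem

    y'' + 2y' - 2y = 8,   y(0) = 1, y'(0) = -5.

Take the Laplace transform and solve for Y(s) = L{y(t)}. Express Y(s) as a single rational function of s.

Apply the Laplace transform to the equation.
With L{y''} = s^2 Y - s·y(0) - y'(0) and L{y'} = sY - y(0), with y(0) = 1, y'(0) = -5: the LHS transforms to (s^2 + 2*s - 2)Y - (s - 3).
The right side is L{8} = 8/s.
So (s^2 + 2*s - 2)Y = 8/s + (s - 3).
Solve for Y(s) and write it as one ratio of polynomials.

Y(s) = (s^2 - 3*s + 8)/(s^3 + 2*s^2 - 2*s)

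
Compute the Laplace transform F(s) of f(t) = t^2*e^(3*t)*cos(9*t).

F(s) = 2*(s - 3)*(s^2 - 6*s - 234)/(s^2 - 6*s + 90)^3

L{cos(9t)} = s/(s^2 + 81).
Multiplying by e^(3t) shifts s → s - 3, so L{e^(3*t)*cos(9*t)} = (s - 3)/((s - 3)^2 + 81).
Then apply L{t^2·g(t)} = (-1)^2 d^2/ds^2[G(s)] with G(s) = (s - 3)/((s - 3)^2 + 81):
differentiating 2 times and applying the sign gives 2*(s - 3)*(s^2 - 6*s - 234)/(s^2 - 6*s + 90)^3.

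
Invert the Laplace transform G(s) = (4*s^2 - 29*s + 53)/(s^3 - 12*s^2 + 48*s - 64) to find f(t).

Factor the denominator: s^3 - 12*s^2 + 48*s - 64 = (s - 4)^3.
Partial fraction decomposition gives [4/(s - 4)] + [3/(s - 4)^2] + [(s - 4)^(-3)].
Invert each term: 4/(s - 4) ↔ 4e^(4t); 3/(s - 4)^2 ↔ 3t·e^(4t); 1/(s - 4)^3 ↔ (1/2)t^2·e^(4t).

f(t) = t^2*exp(4*t)/2 + 3*t*exp(4*t) + 4*exp(4*t)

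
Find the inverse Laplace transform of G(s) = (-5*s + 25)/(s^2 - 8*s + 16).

Factor the denominator: s^2 - 8*s + 16 = (s - 4)^2.
Partial fraction decomposition gives [-5/(s - 4)] + [5/(s - 4)^2].
Invert each term: -5/(s - 4) ↔ -5e^(4t); 5/(s - 4)^2 ↔ 5t·e^(4t).

5*t*exp(4*t) - 5*exp(4*t)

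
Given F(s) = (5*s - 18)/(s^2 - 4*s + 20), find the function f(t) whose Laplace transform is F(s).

f(t) = -2*exp(2*t)*sin(4*t) + 5*exp(2*t)*cos(4*t)

Complete the square in the denominator: s^2 - 4*s + 20 = (s - 2)^2 + 4^2.
Split the numerator to match: 5*s - 18 = 5·(s - 2) - 2·4.
Invert each term: 5·(s - 2)/((s - 2)^2 + 16) ↔ 5e^(2t)cos(4t); -2·4/((s - 2)^2 + 16) ↔ -2e^(2t)sin(4t).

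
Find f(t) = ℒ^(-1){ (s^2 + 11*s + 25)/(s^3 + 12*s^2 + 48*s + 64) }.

Factor the denominator: s^3 + 12*s^2 + 48*s + 64 = (s + 4)^3.
Partial fraction decomposition gives [1/(s + 4)] + [3/(s + 4)^2] + [-3/(s + 4)^3].
Invert each term: 1/(s + 4) ↔ e^(-4t); 3/(s + 4)^2 ↔ 3t·e^(-4t); -3/(s + 4)^3 ↔ (-3/2)t^2·e^(-4t).

f(t) = -3*t^2*exp(-4*t)/2 + 3*t*exp(-4*t) + exp(-4*t)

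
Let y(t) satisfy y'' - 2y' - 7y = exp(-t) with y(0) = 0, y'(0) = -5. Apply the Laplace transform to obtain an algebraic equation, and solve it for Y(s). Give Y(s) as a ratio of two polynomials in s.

Apply the Laplace transform to the equation.
Using L{y''} = s^2 Y - s·y(0) - y'(0) and L{y'} = sY - y(0), with y(0) = 0, y'(0) = -5, the left side becomes (s^2 - 2*s - 7)Y - (-5).
The right side is L{exp(-t)} = 1/(s + 1).
So (s^2 - 2*s - 7)Y = 1/(s + 1) + (-5).
Isolate Y and clear denominators.

Y(s) = (-5*s - 4)/(s^3 - s^2 - 9*s - 7)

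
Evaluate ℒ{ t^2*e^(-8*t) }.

2/(s + 8)^3

L{e^(-8t)} = 1/(s + 8).
Then apply L{t^2·g(t)} = (-1)^2 d^2/ds^2[G(s)] with G(s) = 1/(s + 8):
differentiating 2 times and applying the sign gives 2/(s + 8)^3.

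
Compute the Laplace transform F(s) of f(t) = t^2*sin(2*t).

L{sin(2t)} = 2/(s^2 + 4).
Then apply L{t^2·g(t)} = (-1)^2 d^2/ds^2[G(s)] with G(s) = 2/(s^2 + 4):
differentiating 2 times and applying the sign gives 4*(3*s^2 - 4)/(s^2 + 4)^3.

F(s) = 4*(3*s^2 - 4)/(s^2 + 4)^3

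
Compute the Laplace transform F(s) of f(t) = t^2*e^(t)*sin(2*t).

F(s) = 4*(3*s^2 - 6*s - 1)/(s^2 - 2*s + 5)^3

L{sin(2t)} = 2/(s^2 + 4).
Multiplying by e^(t) shifts s → s - 1, so L{e^(t)*sin(2*t)} = 2/((s - 1)^2 + 4).
Then apply L{t^2·g(t)} = (-1)^2 d^2/ds^2[G(s)] with G(s) = 2/((s - 1)^2 + 4):
differentiating 2 times and applying the sign gives 4*(3*s^2 - 6*s - 1)/(s^2 - 2*s + 5)^3.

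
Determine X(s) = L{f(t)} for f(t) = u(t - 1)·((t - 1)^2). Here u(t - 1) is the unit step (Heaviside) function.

By the second shifting theorem, L{u(t - c)·g(t - c)} = e^(-cs)·G(s) with c = 1 and G(s) = L{g(t)}.
L{t^2} = 2!/s^3 = 2/s^3.

X(s) = 2*exp(-s)/s^3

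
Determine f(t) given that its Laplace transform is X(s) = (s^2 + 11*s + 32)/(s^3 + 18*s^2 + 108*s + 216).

f(t) = t^2*exp(-6*t) - t*exp(-6*t) + exp(-6*t)

Factor the denominator: s^3 + 18*s^2 + 108*s + 216 = (s + 6)^3.
Partial fraction decomposition gives [1/(s + 6)] + [-1/(s + 6)^2] + [2/(s + 6)^3].
Invert each term: 1/(s + 6) ↔ e^(-6t); -1/(s + 6)^2 ↔ -t·e^(-6t); 2/(s + 6)^3 ↔ (1)t^2·e^(-6t).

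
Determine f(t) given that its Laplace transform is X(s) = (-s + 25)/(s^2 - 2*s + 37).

f(t) = 4*exp(t)*sin(6*t) - exp(t)*cos(6*t)

Complete the square in the denominator: s^2 - 2*s + 37 = (s - 1)^2 + 6^2.
Split the numerator to match: -s + 25 = -1·(s - 1) + 4·6.
Invert each term: -1·(s - 1)/((s - 1)^2 + 36) ↔ -e^(t)cos(6t); 4·6/((s - 1)^2 + 36) ↔ 4e^(t)sin(6t).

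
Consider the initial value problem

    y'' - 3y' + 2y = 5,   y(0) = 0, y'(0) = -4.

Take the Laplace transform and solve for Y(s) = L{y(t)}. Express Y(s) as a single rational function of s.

Transform both sides with L{·}.
With L{y''} = s^2 Y - s·y(0) - y'(0) and L{y'} = sY - y(0), with y(0) = 0, y'(0) = -4: the LHS transforms to (s^2 - 3*s + 2)Y - (-4).
The right side is L{5} = 5/s.
So (s^2 - 3*s + 2)Y = 5/s + (-4).
Solve for Y(s) and write it as one ratio of polynomials.

Y(s) = (-4*s + 5)/(s^3 - 3*s^2 + 2*s)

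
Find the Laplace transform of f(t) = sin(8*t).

L{sin(8t)} = 8/(s^2 + 64).

8/(s^2 + 64)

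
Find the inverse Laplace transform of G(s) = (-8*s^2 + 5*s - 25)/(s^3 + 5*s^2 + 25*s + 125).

Factor the denominator: s^3 + 5*s^2 + 25*s + 125 = (s + 5)*(s^2 + 25).
Partial fraction decomposition gives [-5/(s + 5)] + [-3*s/(s^2 + 25)] + [20/(s^2 + 25)].
Invert each term: -5/(s + 5) ↔ -5e^(-5t); -3·s/(s^2 + 25) ↔ -3cos(5t); 4·5/(s^2 + 25) ↔ 4sin(5t).

4*sin(5*t) - 3*cos(5*t) - 5*exp(-5*t)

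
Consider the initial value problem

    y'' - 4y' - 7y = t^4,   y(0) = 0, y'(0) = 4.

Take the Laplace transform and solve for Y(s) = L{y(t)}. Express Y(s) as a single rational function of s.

Transform both sides with L{·}.
Using L{y''} = s^2 Y - s·y(0) - y'(0) and L{y'} = sY - y(0), with y(0) = 0, y'(0) = 4, the left side becomes (s^2 - 4*s - 7)Y - (4).
The right side is L{t^4} = 24/s^5.
So (s^2 - 4*s - 7)Y = 24/s^5 + (4).
Solve for Y(s) and write it as one ratio of polynomials.

Y(s) = (4*s^5 + 24)/(s^7 - 4*s^6 - 7*s^5)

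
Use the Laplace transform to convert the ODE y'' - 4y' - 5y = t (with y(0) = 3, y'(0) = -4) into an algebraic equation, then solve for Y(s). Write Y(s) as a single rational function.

Laplace-transform each side.
The derivative rules (L{y''} = s^2 Y - s·y(0) - y'(0) and L{y'} = sY - y(0), with y(0) = 3, y'(0) = -4) turn the left side into (s^2 - 4*s - 5)Y - (3*s - 16).
The right side is L{t} = s^(-2).
So (s^2 - 4*s - 5)Y = s^(-2) + (3*s - 16).
Divide through and combine into a single rational function.

Y(s) = (3*s^3 - 16*s^2 + 1)/(s^4 - 4*s^3 - 5*s^2)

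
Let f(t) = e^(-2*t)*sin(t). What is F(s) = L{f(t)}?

L{sin(t)} = 1/(s^2 + 1).
By the first shifting theorem, multiplying by e^(-2t) replaces s with s + 2.

F(s) = 1/((s + 2)^2 + 1)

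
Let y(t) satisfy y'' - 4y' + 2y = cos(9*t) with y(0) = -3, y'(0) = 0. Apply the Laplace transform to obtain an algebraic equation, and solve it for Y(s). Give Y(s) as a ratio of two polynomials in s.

Take the Laplace transform of both sides.
Using L{y''} = s^2 Y - s·y(0) - y'(0) and L{y'} = sY - y(0), with y(0) = -3, y'(0) = 0, the left side becomes (s^2 - 4*s + 2)Y - (-3*s + 12).
The right side is L{cos(9*t)} = s/(s^2 + 81).
So (s^2 - 4*s + 2)Y = s/(s^2 + 81) + (-3*s + 12).
Isolate Y and clear denominators.

Y(s) = (-3*s^3 + 12*s^2 - 242*s + 972)/(s^4 - 4*s^3 + 83*s^2 - 324*s + 162)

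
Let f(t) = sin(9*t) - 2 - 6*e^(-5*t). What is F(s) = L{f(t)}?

Apply the Laplace transform termwise.
L{-2} = -2/s; L{sin(9t)} = 9/(s^2 + 81); (-6)·[L{e^(-5t)} = 1/(s + 5)].

F(s) = 9/(s^2 + 81) - 6/(s + 5) - 2/s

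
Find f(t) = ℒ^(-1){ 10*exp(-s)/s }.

f(t) = Heaviside(t - 1)*(10)

The factor e^(-s) signals a time shift by c = 1 (second shifting theorem).
L{10} = 10/s, so L^-1{10/s} = 10.
Hence the inverse is u(t - 1) times that function evaluated at t - 1.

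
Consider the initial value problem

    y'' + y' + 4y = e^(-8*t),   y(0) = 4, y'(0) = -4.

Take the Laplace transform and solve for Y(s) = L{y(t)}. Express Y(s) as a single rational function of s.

Apply the Laplace transform to the equation.
Using L{y''} = s^2 Y - s·y(0) - y'(0) and L{y'} = sY - y(0), with y(0) = 4, y'(0) = -4, the left side becomes (s^2 + s + 4)Y - (4*s).
The right side is L{e^(-8*t)} = 1/(s + 8).
So (s^2 + s + 4)Y = 1/(s + 8) + (4*s).
Solve for Y(s) and write it as one ratio of polynomials.

Y(s) = (4*s^2 + 32*s + 1)/(s^3 + 9*s^2 + 12*s + 32)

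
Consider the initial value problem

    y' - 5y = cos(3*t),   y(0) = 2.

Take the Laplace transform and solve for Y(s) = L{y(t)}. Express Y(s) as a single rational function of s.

Y(s) = (2*s^2 + s + 18)/(s^3 - 5*s^2 + 9*s - 45)

Transform both sides with L{·}.
With L{y'} = sY - y(0) = sY - 2: the LHS transforms to (s - 5)Y - (2).
The right side is L{cos(3*t)} = s/(s^2 + 9).
So (s - 5)Y = s/(s^2 + 9) + (2).
Solve for Y(s) and write it as one ratio of polynomials.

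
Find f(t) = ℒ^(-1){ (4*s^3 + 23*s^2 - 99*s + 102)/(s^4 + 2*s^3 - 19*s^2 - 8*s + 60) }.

f(t) = 3*exp(3*t) - exp(2*t) + 6*exp(-2*t) - 4*exp(-5*t)

Factor the denominator: s^4 + 2*s^3 - 19*s^2 - 8*s + 60 = (s - 3)*(s - 2)*(s + 2)*(s + 5).
Partial fraction decomposition gives [-1/(s - 2)] + [-4/(s + 5)] + [3/(s - 3)] + [6/(s + 2)].
Invert each term: -1/(s - 2) ↔ -e^(2t); -4/(s + 5) ↔ -4e^(-5t); 3/(s - 3) ↔ 3e^(3t); 6/(s + 2) ↔ 6e^(-2t).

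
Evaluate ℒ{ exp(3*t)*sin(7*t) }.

L{sin(7t)} = 7/(s^2 + 49).
By the first shifting theorem, multiplying by e^(3t) replaces s with s - 3.

7/((s - 3)^2 + 49)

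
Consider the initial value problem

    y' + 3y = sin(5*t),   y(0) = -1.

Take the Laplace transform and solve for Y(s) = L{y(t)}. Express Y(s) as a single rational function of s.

Transform both sides with L{·}.
With L{y'} = sY - y(0) = sY - (-1): the LHS transforms to (s + 3)Y - (-1).
The right side is L{sin(5*t)} = 5/(s^2 + 25).
So (s + 3)Y = 5/(s^2 + 25) + (-1).
Solve for Y(s) and write it as one ratio of polynomials.

Y(s) = (-s^2 - 20)/(s^3 + 3*s^2 + 25*s + 75)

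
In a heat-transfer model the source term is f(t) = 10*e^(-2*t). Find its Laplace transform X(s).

L{10} = 10/s.
By the first shifting theorem, multiplying by e^(-2t) replaces s with s + 2.

X(s) = 10/(s + 2)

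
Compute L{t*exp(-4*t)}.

(s + 4)^(-2)

L{e^(-4t)} = 1/(s + 4).
Then apply L{t·g(t)} = -d/ds[G(s)] with G(s) = 1/(s + 4):
differentiating 1 time and applying the sign gives (s + 4)^(-2).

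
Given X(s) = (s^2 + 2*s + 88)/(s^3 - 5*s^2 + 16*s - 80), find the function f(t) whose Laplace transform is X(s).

Factor the denominator: s^3 - 5*s^2 + 16*s - 80 = (s - 5)*(s^2 + 16).
Partial fraction decomposition gives [3/(s - 5)] + [-2*s/(s^2 + 16)] + [-8/(s^2 + 16)].
Invert each term: 3/(s - 5) ↔ 3e^(5t); -2·s/(s^2 + 16) ↔ -2cos(4t); -2·4/(s^2 + 16) ↔ -2sin(4t).

f(t) = 3*exp(5*t) - 2*sin(4*t) - 2*cos(4*t)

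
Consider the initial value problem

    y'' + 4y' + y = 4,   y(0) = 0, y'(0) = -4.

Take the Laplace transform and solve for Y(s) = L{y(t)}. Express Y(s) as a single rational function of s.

Take the Laplace transform of both sides.
The derivative rules (L{y''} = s^2 Y - s·y(0) - y'(0) and L{y'} = sY - y(0), with y(0) = 0, y'(0) = -4) turn the left side into (s^2 + 4*s + 1)Y - (-4).
The right side is L{4} = 4/s.
So (s^2 + 4*s + 1)Y = 4/s + (-4).
Solve for Y(s) and write it as one ratio of polynomials.

Y(s) = (-4*s + 4)/(s^3 + 4*s^2 + s)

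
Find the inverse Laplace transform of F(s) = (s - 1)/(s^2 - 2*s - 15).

exp(t)*cosh(4*t)

Rewrite the denominator: s^2 - 2*s - 15 = (s - 1)^2 - 16.
The form in (s - 1) signals a first-shifting-theorem factor e^(t).
Since L{cosh(4t)} = s/(s^2 - 16), the inverse is exp(t)*cosh(4*t).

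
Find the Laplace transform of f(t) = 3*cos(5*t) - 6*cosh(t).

3*s/(s^2 + 25) - 6*s/(s^2 - 1)

By linearity of the Laplace transform, transform each term separately.
(-6)·[L{cosh(t)} = s/(s^2 - 1)]; (3)·[L{cos(5t)} = s/(s^2 + 25)].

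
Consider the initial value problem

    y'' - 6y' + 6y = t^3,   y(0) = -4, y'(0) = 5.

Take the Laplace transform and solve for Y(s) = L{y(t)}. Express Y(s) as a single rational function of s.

Laplace-transform each side.
With L{y''} = s^2 Y - s·y(0) - y'(0) and L{y'} = sY - y(0), with y(0) = -4, y'(0) = 5: the LHS transforms to (s^2 - 6*s + 6)Y - (-4*s + 29).
The right side is L{t^3} = 6/s^4.
So (s^2 - 6*s + 6)Y = 6/s^4 + (-4*s + 29).
Solve for Y(s) and write it as one ratio of polynomials.

Y(s) = (-4*s^5 + 29*s^4 + 6)/(s^6 - 6*s^5 + 6*s^4)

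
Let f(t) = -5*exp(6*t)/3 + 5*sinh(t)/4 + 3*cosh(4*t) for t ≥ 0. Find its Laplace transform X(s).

Apply the Laplace transform termwise.
(5/4)·[L{sinh(t)} = 1/(s^2 - 1)]; (-5/3)·[L{e^(6t)} = 1/(s - 6)]; (3)·[L{cosh(4t)} = s/(s^2 - 16)].

X(s) = 3*s/(s^2 - 16) + 5/(4*(s^2 - 1)) - 5/(3*(s - 6))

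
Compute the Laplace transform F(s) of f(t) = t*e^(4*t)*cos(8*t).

L{cos(8t)} = s/(s^2 + 64).
Multiplying by e^(4t) shifts s → s - 4, so L{e^(4*t)*cos(8*t)} = (s - 4)/((s - 4)^2 + 64).
Then apply L{t·g(t)} = -d/ds[G(s)] with G(s) = (s - 4)/((s - 4)^2 + 64):
differentiating 1 time and applying the sign gives (s - 12)*(s + 4)/(s^2 - 8*s + 80)^2.

F(s) = (s - 12)*(s + 4)/(s^2 - 8*s + 80)^2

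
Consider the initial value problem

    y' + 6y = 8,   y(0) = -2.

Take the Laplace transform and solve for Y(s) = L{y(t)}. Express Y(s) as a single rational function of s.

Y(s) = (-2*s + 8)/(s^2 + 6*s)

Take the Laplace transform of both sides.
With L{y'} = sY - y(0) = sY - (-2): the LHS transforms to (s + 6)Y - (-2).
The right side is L{8} = 8/s.
So (s + 6)Y = 8/s + (-2).
Isolate Y and clear denominators.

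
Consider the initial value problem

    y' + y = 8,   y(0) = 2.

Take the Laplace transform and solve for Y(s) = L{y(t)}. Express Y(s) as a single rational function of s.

Y(s) = (2*s + 8)/(s^2 + s)

Take the Laplace transform of both sides.
With L{y'} = sY - y(0) = sY - 2: the LHS transforms to (s + 1)Y - (2).
The right side is L{8} = 8/s.
So (s + 1)Y = 8/s + (2).
Solve for Y(s) and write it as one ratio of polynomials.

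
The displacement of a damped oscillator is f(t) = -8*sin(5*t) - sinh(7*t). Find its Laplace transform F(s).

The transform is linear, so treat each term independently.
(-8)·[L{sin(5t)} = 5/(s^2 + 25)]; (-1)·[L{sinh(7t)} = 7/(s^2 - 49)].

F(s) = -40/(s^2 + 25) - 7/(s^2 - 49)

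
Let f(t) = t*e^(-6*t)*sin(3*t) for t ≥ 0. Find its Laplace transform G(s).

L{sin(3t)} = 3/(s^2 + 9).
Multiplying by e^(-6t) shifts s → s + 6, so L{e^(-6*t)*sin(3*t)} = 3/((s + 6)^2 + 9).
Then apply L{t·g(t)} = -d/ds[H(s)] with H(s) = 3/((s + 6)^2 + 9):
differentiating 1 time and applying the sign gives 6*(s + 6)/(s^2 + 12*s + 45)^2.

G(s) = 6*(s + 6)/(s^2 + 12*s + 45)^2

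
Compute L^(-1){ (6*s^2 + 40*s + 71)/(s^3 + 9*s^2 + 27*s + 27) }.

5*t^2*exp(-3*t)/2 + 4*t*exp(-3*t) + 6*exp(-3*t)

Factor the denominator: s^3 + 9*s^2 + 27*s + 27 = (s + 3)^3.
Partial fraction decomposition gives [6/(s + 3)] + [4/(s + 3)^2] + [5/(s + 3)^3].
Invert each term: 6/(s + 3) ↔ 6e^(-3t); 4/(s + 3)^2 ↔ 4t·e^(-3t); 5/(s + 3)^3 ↔ (5/2)t^2·e^(-3t).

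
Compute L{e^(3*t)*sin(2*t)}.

2/((s - 3)^2 + 4)

L{sin(2t)} = 2/(s^2 + 4).
By the first shifting theorem, multiplying by e^(3t) replaces s with s - 3.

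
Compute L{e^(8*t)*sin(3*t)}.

L{sin(3t)} = 3/(s^2 + 9).
By the first shifting theorem, multiplying by e^(8t) replaces s with s - 8.

3/((s - 8)^2 + 9)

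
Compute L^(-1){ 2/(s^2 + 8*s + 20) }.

Rewrite the denominator: s^2 + 8*s + 20 = (s + 4)^2 + 4.
The form in (s + 4) signals a first-shifting-theorem factor e^(-4t).
Since L{sin(2t)} = 2/(s^2 + 4), the inverse is exp(-4*t)*sin(2*t).

exp(-4*t)*sin(2*t)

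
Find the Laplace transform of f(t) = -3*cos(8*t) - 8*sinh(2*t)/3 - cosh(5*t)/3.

-3*s/(s^2 + 64) - s/(3*(s^2 - 25)) - 16/(3*(s^2 - 4))

The transform is linear, so treat each term independently.
(-3)·[L{cos(8t)} = s/(s^2 + 64)]; (-1/3)·[L{cosh(5t)} = s/(s^2 - 25)]; (-8/3)·[L{sinh(2t)} = 2/(s^2 - 4)].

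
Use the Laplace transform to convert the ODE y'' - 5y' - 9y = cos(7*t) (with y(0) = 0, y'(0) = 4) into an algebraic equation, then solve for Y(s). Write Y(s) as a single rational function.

Y(s) = (4*s^2 + s + 196)/(s^4 - 5*s^3 + 40*s^2 - 245*s - 441)

Transform both sides with L{·}.
The derivative rules (L{y''} = s^2 Y - s·y(0) - y'(0) and L{y'} = sY - y(0), with y(0) = 0, y'(0) = 4) turn the left side into (s^2 - 5*s - 9)Y - (4).
The right side is L{cos(7*t)} = s/(s^2 + 49).
So (s^2 - 5*s - 9)Y = s/(s^2 + 49) + (4).
Isolate Y and clear denominators.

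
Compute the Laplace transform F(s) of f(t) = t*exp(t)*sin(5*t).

F(s) = 10*(s - 1)/(s^2 - 2*s + 26)^2

L{sin(5t)} = 5/(s^2 + 25).
Multiplying by e^(t) shifts s → s - 1, so L{exp(t)*sin(5*t)} = 5/((s - 1)^2 + 25).
Then apply L{t·g(t)} = -d/ds[G(s)] with G(s) = 5/((s - 1)^2 + 25):
differentiating 1 time and applying the sign gives 10*(s - 1)/(s^2 - 2*s + 26)^2.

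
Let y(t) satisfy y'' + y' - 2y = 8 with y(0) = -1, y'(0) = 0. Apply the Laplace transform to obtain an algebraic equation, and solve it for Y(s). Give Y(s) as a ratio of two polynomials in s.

Y(s) = (-s^2 - s + 8)/(s^3 + s^2 - 2*s)

Take the Laplace transform of both sides.
Using L{y''} = s^2 Y - s·y(0) - y'(0) and L{y'} = sY - y(0), with y(0) = -1, y'(0) = 0, the left side becomes (s^2 + s - 2)Y - (-s - 1).
The right side is L{8} = 8/s.
So (s^2 + s - 2)Y = 8/s + (-s - 1).
Divide through and combine into a single rational function.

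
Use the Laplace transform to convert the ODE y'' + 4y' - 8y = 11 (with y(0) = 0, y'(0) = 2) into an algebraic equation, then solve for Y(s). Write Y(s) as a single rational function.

Y(s) = (2*s + 11)/(s^3 + 4*s^2 - 8*s)

Laplace-transform each side.
With L{y''} = s^2 Y - s·y(0) - y'(0) and L{y'} = sY - y(0), with y(0) = 0, y'(0) = 2: the LHS transforms to (s^2 + 4*s - 8)Y - (2).
The right side is L{11} = 11/s.
So (s^2 + 4*s - 8)Y = 11/s + (2).
Solve for Y(s) and write it as one ratio of polynomials.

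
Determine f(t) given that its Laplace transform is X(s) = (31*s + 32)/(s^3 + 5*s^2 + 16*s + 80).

Factor the denominator: s^3 + 5*s^2 + 16*s + 80 = (s + 5)*(s^2 + 16).
Partial fraction decomposition gives [-3/(s + 5)] + [3*s/(s^2 + 16)] + [16/(s^2 + 16)].
Invert each term: -3/(s + 5) ↔ -3e^(-5t); 3·s/(s^2 + 16) ↔ 3cos(4t); 4·4/(s^2 + 16) ↔ 4sin(4t).

f(t) = 4*sin(4*t) + 3*cos(4*t) - 3*exp(-5*t)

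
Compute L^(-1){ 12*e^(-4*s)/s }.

Heaviside(t - 4)*(12)

The factor e^(-4s) signals a time shift by c = 4 (second shifting theorem).
L{12} = 12/s, so L^-1{12/s} = 12.
Hence the inverse is u(t - 4) times that function evaluated at t - 4.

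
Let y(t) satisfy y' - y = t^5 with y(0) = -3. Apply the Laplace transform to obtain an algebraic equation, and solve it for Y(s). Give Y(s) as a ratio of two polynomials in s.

Y(s) = (-3*s^6 + 120)/(s^7 - s^6)

Apply the Laplace transform to the equation.
Using L{y'} = sY - y(0) = sY - (-3), the left side becomes (s - 1)Y - (-3).
The right side is L{t^5} = 120/s^6.
So (s - 1)Y = 120/s^6 + (-3).
Isolate Y and clear denominators.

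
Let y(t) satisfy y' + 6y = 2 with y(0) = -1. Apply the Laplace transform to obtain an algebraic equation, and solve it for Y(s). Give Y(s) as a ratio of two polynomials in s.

Y(s) = (-s + 2)/(s^2 + 6*s)

Apply the Laplace transform to the equation.
Using L{y'} = sY - y(0) = sY - (-1), the left side becomes (s + 6)Y - (-1).
The right side is L{2} = 2/s.
So (s + 6)Y = 2/s + (-1).
Isolate Y and clear denominators.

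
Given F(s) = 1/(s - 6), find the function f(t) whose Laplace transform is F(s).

Since L{e^(6t)} = 1/(s - 6), the inverse is e^(6*t).

f(t) = exp(6*t)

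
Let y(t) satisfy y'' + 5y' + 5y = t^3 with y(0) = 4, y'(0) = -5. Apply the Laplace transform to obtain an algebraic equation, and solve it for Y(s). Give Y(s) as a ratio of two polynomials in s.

Y(s) = (4*s^5 + 15*s^4 + 6)/(s^6 + 5*s^5 + 5*s^4)

Take the Laplace transform of both sides.
The derivative rules (L{y''} = s^2 Y - s·y(0) - y'(0) and L{y'} = sY - y(0), with y(0) = 4, y'(0) = -5) turn the left side into (s^2 + 5*s + 5)Y - (4*s + 15).
The right side is L{t^3} = 6/s^4.
So (s^2 + 5*s + 5)Y = 6/s^4 + (4*s + 15).
Divide through and combine into a single rational function.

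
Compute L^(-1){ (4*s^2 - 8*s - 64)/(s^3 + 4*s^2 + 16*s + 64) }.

Factor the denominator: s^3 + 4*s^2 + 16*s + 64 = (s + 4)*(s^2 + 16).
Partial fraction decomposition gives [1/(s + 4)] + [3*s/(s^2 + 16)] + [-20/(s^2 + 16)].
Invert each term: 1/(s + 4) ↔ e^(-4t); 3·s/(s^2 + 16) ↔ 3cos(4t); -5·4/(s^2 + 16) ↔ -5sin(4t).

-5*sin(4*t) + 3*cos(4*t) + exp(-4*t)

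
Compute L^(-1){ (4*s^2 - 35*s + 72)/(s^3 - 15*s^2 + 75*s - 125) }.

-3*t^2*exp(5*t)/2 + 5*t*exp(5*t) + 4*exp(5*t)

Factor the denominator: s^3 - 15*s^2 + 75*s - 125 = (s - 5)^3.
Partial fraction decomposition gives [4/(s - 5)] + [5/(s - 5)^2] + [-3/(s - 5)^3].
Invert each term: 4/(s - 5) ↔ 4e^(5t); 5/(s - 5)^2 ↔ 5t·e^(5t); -3/(s - 5)^3 ↔ (-3/2)t^2·e^(5t).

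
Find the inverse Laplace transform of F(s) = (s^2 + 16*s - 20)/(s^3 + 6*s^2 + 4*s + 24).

Factor the denominator: s^3 + 6*s^2 + 4*s + 24 = (s + 6)*(s^2 + 4).
Partial fraction decomposition gives [-2/(s + 6)] + [3*s/(s^2 + 4)] + [-2/(s^2 + 4)].
Invert each term: -2/(s + 6) ↔ -2e^(-6t); 3·s/(s^2 + 4) ↔ 3cos(2t); -1·2/(s^2 + 4) ↔ -sin(2t).

-sin(2*t) + 3*cos(2*t) - 2*exp(-6*t)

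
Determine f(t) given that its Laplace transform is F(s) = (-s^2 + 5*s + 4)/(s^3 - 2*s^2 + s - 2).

f(t) = 2*exp(2*t) - sin(t) - 3*cos(t)

Factor the denominator: s^3 - 2*s^2 + s - 2 = (s - 2)*(s^2 + 1).
Partial fraction decomposition gives [2/(s - 2)] + [-3*s/(s^2 + 1)] + [-1/(s^2 + 1)].
Invert each term: 2/(s - 2) ↔ 2e^(2t); -3·s/(s^2 + 1) ↔ -3cos(t); -1·1/(s^2 + 1) ↔ -sin(t).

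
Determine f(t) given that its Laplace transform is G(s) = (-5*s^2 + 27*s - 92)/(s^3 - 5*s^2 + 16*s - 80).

Factor the denominator: s^3 - 5*s^2 + 16*s - 80 = (s - 5)*(s^2 + 16).
Partial fraction decomposition gives [-2/(s - 5)] + [-3*s/(s^2 + 16)] + [12/(s^2 + 16)].
Invert each term: -2/(s - 5) ↔ -2e^(5t); -3·s/(s^2 + 16) ↔ -3cos(4t); 3·4/(s^2 + 16) ↔ 3sin(4t).

f(t) = -2*exp(5*t) + 3*sin(4*t) - 3*cos(4*t)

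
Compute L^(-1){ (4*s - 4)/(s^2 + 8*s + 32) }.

-5*exp(-4*t)*sin(4*t) + 4*exp(-4*t)*cos(4*t)

Complete the square in the denominator: s^2 + 8*s + 32 = (s + 4)^2 + 4^2.
Split the numerator to match: 4*s - 4 = 4·(s + 4) - 5·4.
Invert each term: 4·(s + 4)/((s + 4)^2 + 16) ↔ 4e^(-4t)cos(4t); -5·4/((s + 4)^2 + 16) ↔ -5e^(-4t)sin(4t).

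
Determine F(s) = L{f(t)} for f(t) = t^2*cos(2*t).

L{cos(2t)} = s/(s^2 + 4).
Then apply L{t^2·g(t)} = (-1)^2 d^2/ds^2[G(s)] with G(s) = s/(s^2 + 4):
differentiating 2 times and applying the sign gives 2*s*(s^2 - 12)/(s^2 + 4)^3.

F(s) = 2*s*(s^2 - 12)/(s^2 + 4)^3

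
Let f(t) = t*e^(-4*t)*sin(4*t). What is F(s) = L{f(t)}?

F(s) = 8*(s + 4)/(s^2 + 8*s + 32)^2

L{sin(4t)} = 4/(s^2 + 16).
Multiplying by e^(-4t) shifts s → s + 4, so L{e^(-4*t)*sin(4*t)} = 4/((s + 4)^2 + 16).
Then apply L{t·g(t)} = -d/ds[G(s)] with G(s) = 4/((s + 4)^2 + 16):
differentiating 1 time and applying the sign gives 8*(s + 4)/(s^2 + 8*s + 32)^2.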